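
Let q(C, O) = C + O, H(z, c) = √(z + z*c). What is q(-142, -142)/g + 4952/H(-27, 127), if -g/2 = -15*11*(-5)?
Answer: 142/825 - 619*I*√6/18 ≈ 0.17212 - 84.235*I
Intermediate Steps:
H(z, c) = √(z + c*z)
g = -1650 (g = -2*(-15*11)*(-5) = -(-330)*(-5) = -2*825 = -1650)
q(-142, -142)/g + 4952/H(-27, 127) = (-142 - 142)/(-1650) + 4952/(√(-27*(1 + 127))) = -284*(-1/1650) + 4952/(√(-27*128)) = 142/825 + 4952/(√(-3456)) = 142/825 + 4952/((24*I*√6)) = 142/825 + 4952*(-I*√6/144) = 142/825 - 619*I*√6/18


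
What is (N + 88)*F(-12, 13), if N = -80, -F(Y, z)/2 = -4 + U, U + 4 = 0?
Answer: 128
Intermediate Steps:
U = -4 (U = -4 + 0 = -4)
F(Y, z) = 16 (F(Y, z) = -2*(-4 - 4) = -2*(-8) = 16)
(N + 88)*F(-12, 13) = (-80 + 88)*16 = 8*16 = 128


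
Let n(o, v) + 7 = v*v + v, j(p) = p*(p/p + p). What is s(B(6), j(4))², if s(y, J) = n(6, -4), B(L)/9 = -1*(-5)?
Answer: 25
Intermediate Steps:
B(L) = 45 (B(L) = 9*(-1*(-5)) = 9*5 = 45)
j(p) = p*(1 + p)
n(o, v) = -7 + v + v² (n(o, v) = -7 + (v*v + v) = -7 + (v² + v) = -7 + (v + v²) = -7 + v + v²)
s(y, J) = 5 (s(y, J) = -7 - 4 + (-4)² = -7 - 4 + 16 = 5)
s(B(6), j(4))² = 5² = 25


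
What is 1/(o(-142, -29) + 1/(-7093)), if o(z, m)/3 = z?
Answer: -7093/3021619 ≈ -0.0023474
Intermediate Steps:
o(z, m) = 3*z
1/(o(-142, -29) + 1/(-7093)) = 1/(3*(-142) + 1/(-7093)) = 1/(-426 - 1/7093) = 1/(-3021619/7093) = -7093/3021619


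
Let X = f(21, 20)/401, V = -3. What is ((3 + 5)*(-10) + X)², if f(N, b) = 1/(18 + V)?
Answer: 231552477601/36180225 ≈ 6400.0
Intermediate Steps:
f(N, b) = 1/15 (f(N, b) = 1/(18 - 3) = 1/15)
X = 1/6015 (X = (1/15)/401 = (1/15)*(1/401) = 1/6015 ≈ 0.00016625)
((3 + 5)*(-10) + X)² = ((3 + 5)*(-10) + 1/6015)² = (8*(-10) + 1/6015)² = (-80 + 1/6015)² = (-481199/6015)² = 231552477601/36180225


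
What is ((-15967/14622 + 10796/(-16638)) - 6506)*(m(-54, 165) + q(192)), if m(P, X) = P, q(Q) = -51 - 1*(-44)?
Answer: 5365318158973/13515602 ≈ 3.9697e+5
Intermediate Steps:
q(Q) = -7 (q(Q) = -51 + 44 = -7)
((-15967/14622 + 10796/(-16638)) - 6506)*(m(-54, 165) + q(192)) = ((-15967/14622 + 10796/(-16638)) - 6506)*(-54 - 7) = ((-15967*1/14622 + 10796*(-1/16638)) - 6506)*(-61) = ((-15967/14622 - 5398/8319) - 6506)*(-61) = (-23528781/13515602 - 6506)*(-61) = -87956035393/13515602*(-61) = 5365318158973/13515602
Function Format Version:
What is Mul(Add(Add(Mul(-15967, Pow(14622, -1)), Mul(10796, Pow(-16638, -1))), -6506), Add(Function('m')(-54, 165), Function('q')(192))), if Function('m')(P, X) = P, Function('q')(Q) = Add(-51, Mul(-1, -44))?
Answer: Rational(5365318158973, 13515602) ≈ 3.9697e+5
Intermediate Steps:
Function('q')(Q) = -7 (Function('q')(Q) = Add(-51, 44) = -7)
Mul(Add(Add(Mul(-15967, Pow(14622, -1)), Mul(10796, Pow(-16638, -1))), -6506), Add(Function('m')(-54, 165), Function('q')(192))) = Mul(Add(Add(Mul(-15967, Pow(14622, -1)), Mul(10796, Pow(-16638, -1))), -6506), Add(-54, -7)) = Mul(Add(Add(Mul(-15967, Rational(1, 14622)), Mul(10796, Rational(-1, 16638))), -6506), -61) = Mul(Add(Add(Rational(-15967, 14622), Rational(-5398, 8319)), -6506), -61) = Mul(Add(Rational(-23528781, 13515602), -6506), -61) = Mul(Rational(-87956035393, 13515602), -61) = Rational(5365318158973, 13515602)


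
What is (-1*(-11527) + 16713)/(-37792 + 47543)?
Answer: 28240/9751 ≈ 2.8961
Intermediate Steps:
(-1*(-11527) + 16713)/(-37792 + 47543) = (11527 + 16713)/9751 = 28240*(1/9751) = 28240/9751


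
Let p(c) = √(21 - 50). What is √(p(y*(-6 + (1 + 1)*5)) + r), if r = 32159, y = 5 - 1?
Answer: √(32159 + I*√29) ≈ 179.33 + 0.015*I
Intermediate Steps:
y = 4
p(c) = I*√29 (p(c) = √(-29) = I*√29)
√(p(y*(-6 + (1 + 1)*5)) + r) = √(I*√29 + 32159) = √(32159 + I*√29)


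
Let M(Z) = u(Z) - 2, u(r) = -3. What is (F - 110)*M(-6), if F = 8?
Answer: 510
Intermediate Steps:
M(Z) = -5 (M(Z) = -3 - 2 = -5)
(F - 110)*M(-6) = (8 - 110)*(-5) = -102*(-5) = 510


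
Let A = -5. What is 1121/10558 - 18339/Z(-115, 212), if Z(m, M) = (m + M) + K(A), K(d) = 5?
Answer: -16125735/89743 ≈ -179.69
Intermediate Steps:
Z(m, M) = 5 + M + m (Z(m, M) = (m + M) + 5 = (M + m) + 5 = 5 + M + m)
1121/10558 - 18339/Z(-115, 212) = 1121/10558 - 18339/(5 + 212 - 115) = 1121*(1/10558) - 18339/102 = 1121/10558 - 18339*1/102 = 1121/10558 - 6113/34 = -16125735/89743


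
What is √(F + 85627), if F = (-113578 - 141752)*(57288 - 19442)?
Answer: I*√9663133553 ≈ 98301.0*I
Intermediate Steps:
F = -9663219180 (F = -255330*37846 = -9663219180)
√(F + 85627) = √(-9663219180 + 85627) = √(-9663133553) = I*√9663133553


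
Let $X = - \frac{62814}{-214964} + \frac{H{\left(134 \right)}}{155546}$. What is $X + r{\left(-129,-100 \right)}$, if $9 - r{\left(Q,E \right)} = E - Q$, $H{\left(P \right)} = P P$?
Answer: $- \frac{163776361713}{8359197586} \approx -19.592$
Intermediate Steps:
$H{\left(P \right)} = P^{2}$
$r{\left(Q,E \right)} = 9 + Q - E$ ($r{\left(Q,E \right)} = 9 - \left(E - Q\right) = 9 + Q - E$)
$X = \frac{3407590007}{8359197586}$ ($X = - \frac{62814}{-214964} + \frac{134^{2}}{155546} = \left(-62814\right) \left(- \frac{1}{214964}\right) + 17956 \cdot \frac{1}{155546} = \frac{31407}{107482} + \frac{8978}{77773} = \frac{3407590007}{8359197586} \approx 0.40765$)
$X + r{\left(-129,-100 \right)} = \frac{3407590007}{8359197586} - 20 = - \frac{163776361713}{8359197586}$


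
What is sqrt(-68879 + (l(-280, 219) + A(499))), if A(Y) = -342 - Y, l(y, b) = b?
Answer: I*sqrt(69501) ≈ 263.63*I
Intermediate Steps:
sqrt(-68879 + (l(-280, 219) + A(499))) = sqrt(-68879 + (219 + (-342 - 1*499))) = sqrt(-68879 + (219 + (-342 - 499))) = sqrt(-68879 + (219 - 841)) = sqrt(-68879 - 622) = sqrt(-69501) = I*sqrt(69501)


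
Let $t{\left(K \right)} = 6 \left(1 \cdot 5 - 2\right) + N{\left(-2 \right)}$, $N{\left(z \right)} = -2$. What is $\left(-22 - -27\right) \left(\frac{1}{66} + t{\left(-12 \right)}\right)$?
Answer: $\frac{5285}{66} \approx 80.076$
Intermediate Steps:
$t{\left(K \right)} = 16$ ($t{\left(K \right)} = 6 \left(1 \cdot 5 - 2\right) - 2 = 6 \left(5 - 2\right) - 2 = 6 \cdot 3 - 2 = 18 - 2 = 16$)
$\left(-22 - -27\right) \left(\frac{1}{66} + t{\left(-12 \right)}\right) = \left(-22 - -27\right) \left(\frac{1}{66} + 16\right) = \left(-22 + 27\right) \left(\frac{1}{66} + 16\right) = 5 \cdot \frac{1057}{66} = \frac{5285}{66}$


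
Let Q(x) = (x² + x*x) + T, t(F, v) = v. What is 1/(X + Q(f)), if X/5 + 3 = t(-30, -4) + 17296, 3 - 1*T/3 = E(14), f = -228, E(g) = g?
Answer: 1/190380 ≈ 5.2527e-6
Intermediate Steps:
T = -33 (T = 9 - 3*14 = 9 - 42 = -33)
X = 86445 (X = -15 + 5*(-4 + 17296) = -15 + 5*17292 = -15 + 86460 = 86445)
Q(x) = -33 + 2*x² (Q(x) = (x² + x*x) - 33 = (x² + x²) - 33 = 2*x² - 33 = -33 + 2*x²)
1/(X + Q(f)) = 1/(86445 + (-33 + 2*(-228)²)) = 1/(86445 + (-33 + 2*51984)) = 1/(86445 + (-33 + 103968)) = 1/(86445 + 103935) = 1/190380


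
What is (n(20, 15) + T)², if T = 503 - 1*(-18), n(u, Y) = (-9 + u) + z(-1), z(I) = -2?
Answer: 280900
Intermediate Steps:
n(u, Y) = -11 + u (n(u, Y) = (-9 + u) - 2 = -11 + u)
T = 521 (T = 503 + 18 = 521)
(n(20, 15) + T)² = ((-11 + 20) + 521)² = (9 + 521)² = 530² = 280900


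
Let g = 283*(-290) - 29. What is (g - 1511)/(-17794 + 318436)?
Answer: -13935/50107 ≈ -0.27810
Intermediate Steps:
g = -82099 (g = -82070 - 29 = -82099)
(g - 1511)/(-17794 + 318436) = (-82099 - 1511)/(-17794 + 318436) = -83610/300642 = -83610*1/300642 = -13935/50107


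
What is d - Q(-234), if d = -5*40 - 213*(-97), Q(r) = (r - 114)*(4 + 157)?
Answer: 76489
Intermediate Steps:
Q(r) = -18354 + 161*r (Q(r) = (-114 + r)*161 = -18354 + 161*r)
d = 20461 (d = -200 + 20661 = 20461)
d - Q(-234) = 20461 - (-18354 + 161*(-234)) = 20461 - (-18354 - 37674) = 20461 - 1*(-56028) = 20461 + 56028 = 76489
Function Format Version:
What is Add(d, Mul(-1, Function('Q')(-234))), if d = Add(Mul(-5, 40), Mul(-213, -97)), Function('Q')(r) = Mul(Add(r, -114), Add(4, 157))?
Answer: 76489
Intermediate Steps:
Function('Q')(r) = Add(-18354, Mul(161, r)) (Function('Q')(r) = Mul(Add(-114, r), 161) = Add(-18354, Mul(161, r)))
d = 20461 (d = Add(-200, 20661) = 20461)
Add(d, Mul(-1, Function('Q')(-234))) = Add(20461, Mul(-1, Add(-18354, Mul(161, -234)))) = Add(20461, Mul(-1, Add(-18354, -37674))) = Add(20461, Mul(-1, -56028)) = Add(20461, 56028) = 76489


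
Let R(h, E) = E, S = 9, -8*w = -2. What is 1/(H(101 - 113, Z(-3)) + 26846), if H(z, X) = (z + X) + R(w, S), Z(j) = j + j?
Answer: 1/26837 ≈ 3.7262e-5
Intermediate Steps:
w = ¼ (w = -⅛*(-2) = ¼ ≈ 0.25000)
Z(j) = 2*j
H(z, X) = 9 + X + z (H(z, X) = (z + X) + 9 = (X + z) + 9 = 9 + X + z)
1/(H(101 - 113, Z(-3)) + 26846) = 1/((9 + 2*(-3) + (101 - 113)) + 26846) = 1/((9 - 6 - 12) + 26846) = 1/(-9 + 26846) = 1/26837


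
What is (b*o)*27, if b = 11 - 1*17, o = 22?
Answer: -3564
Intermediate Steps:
b = -6 (b = 11 - 17 = -6)
(b*o)*27 = -6*22*27 = -132*27 = -3564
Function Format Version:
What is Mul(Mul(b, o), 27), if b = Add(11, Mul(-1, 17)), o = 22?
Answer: -3564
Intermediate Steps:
b = -6 (b = Add(11, -17) = -6)
Mul(Mul(b, o), 27) = Mul(Mul(-6, 22), 27) = Mul(-132, 27) = -3564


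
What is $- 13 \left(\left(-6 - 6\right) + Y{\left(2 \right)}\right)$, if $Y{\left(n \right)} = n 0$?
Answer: $156$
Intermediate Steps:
$Y{\left(n \right)} = 0$
$- 13 \left(\left(-6 - 6\right) + Y{\left(2 \right)}\right) = - 13 \left(\left(-6 - 6\right) + 0\right) = - 13 \left(-12 + 0\right) = \left(-13\right) \left(-12\right) = 156$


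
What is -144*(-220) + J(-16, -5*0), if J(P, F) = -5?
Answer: 31675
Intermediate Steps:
-144*(-220) + J(-16, -5*0) = -144*(-220) - 5 = 31680 - 5 = 31675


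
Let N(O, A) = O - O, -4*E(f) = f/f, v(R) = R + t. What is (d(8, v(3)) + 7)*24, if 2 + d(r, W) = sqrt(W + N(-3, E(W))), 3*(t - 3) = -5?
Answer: 120 + 8*sqrt(39) ≈ 169.96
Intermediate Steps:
t = 4/3 (t = 3 + (1/3)*(-5) = 3 - 5/3 = 4/3 ≈ 1.3333)
v(R) = 4/3 + R (v(R) = R + 4/3 = 4/3 + R)
E(f) = -1/4 (E(f) = -f/(4*f) = -1/4*1 = -1/4)
N(O, A) = 0
d(r, W) = -2 + sqrt(W) (d(r, W) = -2 + sqrt(W + 0) = -2 + sqrt(W))
(d(8, v(3)) + 7)*24 = ((-2 + sqrt(4/3 + 3)) + 7)*24 = ((-2 + sqrt(13/3)) + 7)*24 = ((-2 + sqrt(39)/3) + 7)*24 = (5 + sqrt(39)/3)*24 = 120 + 8*sqrt(39)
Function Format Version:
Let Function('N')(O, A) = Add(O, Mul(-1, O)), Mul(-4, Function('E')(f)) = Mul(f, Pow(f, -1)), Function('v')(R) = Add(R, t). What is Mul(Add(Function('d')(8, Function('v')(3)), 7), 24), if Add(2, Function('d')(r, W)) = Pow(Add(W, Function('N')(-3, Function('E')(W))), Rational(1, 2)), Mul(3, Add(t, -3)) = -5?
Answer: Add(120, Mul(8, Pow(39, Rational(1, 2)))) ≈ 169.96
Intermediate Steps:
t = Rational(4, 3) (t = Add(3, Mul(Rational(1, 3), -5)) = Add(3, Rational(-5, 3)) = Rational(4, 3) ≈ 1.3333)
Function('v')(R) = Add(Rational(4, 3), R) (Function('v')(R) = Add(R, Rational(4, 3)) = Add(Rational(4, 3), R))
Function('E')(f) = Rational(-1, 4) (Function('E')(f) = Mul(Rational(-1, 4), Mul(f, Pow(f, -1))) = Mul(Rational(-1, 4), 1) = Rational(-1, 4))
Function('N')(O, A) = 0
Function('d')(r, W) = Add(-2, Pow(W, Rational(1, 2))) (Function('d')(r, W) = Add(-2, Pow(Add(W, 0), Rational(1, 2))) = Add(-2, Pow(W, Rational(1, 2))))
Mul(Add(Function('d')(8, Function('v')(3)), 7), 24) = Mul(Add(Add(-2, Pow(Add(Rational(4, 3), 3), Rational(1, 2))), 7), 24) = Mul(Add(Add(-2, Pow(Rational(13, 3), Rational(1, 2))), 7), 24) = Mul(Add(Add(-2, Mul(Rational(1, 3), Pow(39, Rational(1, 2)))), 7), 24) = Mul(Add(5, Mul(Rational(1, 3), Pow(39, Rational(1, 2)))), 24) = Add(120, Mul(8, Pow(39, Rational(1, 2))))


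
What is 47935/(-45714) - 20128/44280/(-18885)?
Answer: -1670152477567/1592804902050 ≈ -1.0486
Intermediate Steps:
47935/(-45714) - 20128/44280/(-18885) = 47935*(-1/45714) - 20128*1/44280*(-1/18885) = -47935/45714 - 2516/5535*(-1/18885) = -47935/45714 + 2516/104528475 = -1670152477567/1592804902050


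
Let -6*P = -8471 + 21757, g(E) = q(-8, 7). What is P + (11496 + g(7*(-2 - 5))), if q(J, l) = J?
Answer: 27821/3 ≈ 9273.7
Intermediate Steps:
g(E) = -8
P = -6643/3 (P = -(-8471 + 21757)/6 = -1/6*13286 = -6643/3 ≈ -2214.3)
P + (11496 + g(7*(-2 - 5))) = -6643/3 + (11496 - 8) = -6643/3 + 11488 = 27821/3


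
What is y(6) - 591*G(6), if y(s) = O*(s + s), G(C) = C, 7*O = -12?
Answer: -24966/7 ≈ -3566.6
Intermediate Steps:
O = -12/7 (O = (⅐)*(-12) = -12/7 ≈ -1.7143)
y(s) = -24*s/7 (y(s) = -12*(s + s)/7 = -24*s/7)
y(6) - 591*G(6) = -24/7*6 - 591*6 = -144/7 - 3546 = -24966/7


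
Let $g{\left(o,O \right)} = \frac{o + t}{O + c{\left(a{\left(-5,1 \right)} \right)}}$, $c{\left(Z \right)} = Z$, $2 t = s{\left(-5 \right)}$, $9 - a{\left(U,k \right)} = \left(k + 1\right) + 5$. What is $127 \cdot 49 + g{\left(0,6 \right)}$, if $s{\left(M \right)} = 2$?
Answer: $\frac{49785}{8} \approx 6223.1$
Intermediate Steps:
$a{\left(U,k \right)} = 3 - k$ ($a{\left(U,k \right)} = 9 - \left(\left(k + 1\right) + 5\right) = 9 - \left(\left(1 + k\right) + 5\right) = 9 - \left(6 + k\right) = 3 - k$)
$t = 1$ ($t = \frac{1}{2} \cdot 2 = 1$)
$g{\left(o,O \right)} = \frac{1 + o}{2 + O}$ ($g{\left(o,O \right)} = \frac{o + 1}{O + \left(3 - 1\right)} = \frac{1 + o}{O + \left(3 - 1\right)} = \frac{1 + o}{O + 2} = \frac{1 + o}{2 + O}$)
$127 \cdot 49 + g{\left(0,6 \right)} = 127 \cdot 49 + \frac{1 + 0}{2 + 6} = 6223 + \frac{1}{8} \cdot 1 = 6223 + \frac{1}{8} = \frac{49785}{8}$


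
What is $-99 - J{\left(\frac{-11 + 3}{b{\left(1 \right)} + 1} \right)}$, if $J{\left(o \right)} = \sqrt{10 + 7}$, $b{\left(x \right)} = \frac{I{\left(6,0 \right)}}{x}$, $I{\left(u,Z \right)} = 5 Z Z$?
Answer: $-99 - \sqrt{17} \approx -103.12$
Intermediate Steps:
$I{\left(u,Z \right)} = 5 Z^{2}$
$b{\left(x \right)} = 0$ ($b{\left(x \right)} = \frac{5 \cdot 0^{2}}{x} = \frac{5 \cdot 0}{x} = \frac{0}{x} = 0$)
$J{\left(o \right)} = \sqrt{17}$
$-99 - J{\left(\frac{-11 + 3}{b{\left(1 \right)} + 1} \right)} = -99 - \sqrt{17}$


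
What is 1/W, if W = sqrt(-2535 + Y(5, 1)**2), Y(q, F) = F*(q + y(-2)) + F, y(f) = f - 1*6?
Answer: -I*sqrt(2531)/2531 ≈ -0.019877*I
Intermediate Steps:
y(f) = -6 + f (y(f) = f - 6 = -6 + f)
Y(q, F) = F + F*(-8 + q) (Y(q, F) = F*(q + (-6 - 2)) + F = F*(q - 8) + F = F*(-8 + q) + F = F + F*(-8 + q))
W = I*sqrt(2531) (W = sqrt(-2535 + (1*(-7 + 5))**2) = sqrt(-2535 + (1*(-2))**2) = sqrt(-2535 + (-2)**2) = sqrt(-2535 + 4) = sqrt(-2531) = I*sqrt(2531) ≈ 50.309*I)
1/W = 1/(I*sqrt(2531)) = -I*sqrt(2531)/2531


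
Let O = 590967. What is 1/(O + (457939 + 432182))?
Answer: 1/1481088 ≈ 6.7518e-7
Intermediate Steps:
1/(O + (457939 + 432182)) = 1/(590967 + (457939 + 432182)) = 1/(590967 + 890121) = 1/1481088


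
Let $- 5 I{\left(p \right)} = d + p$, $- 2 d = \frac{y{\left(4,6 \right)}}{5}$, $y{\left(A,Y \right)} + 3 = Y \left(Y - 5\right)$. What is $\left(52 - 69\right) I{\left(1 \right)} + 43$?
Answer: $\frac{2269}{50} \approx 45.38$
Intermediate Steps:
$y{\left(A,Y \right)} = -3 + Y \left(-5 + Y\right)$ ($y{\left(A,Y \right)} = -3 + Y \left(Y - 5\right) = -3 + Y \left(-5 + Y\right)$)
$d = - \frac{3}{10}$ ($d = - \frac{\left(-3 + 6^{2} - 30\right) \frac{1}{5}}{2} = - \frac{\left(-3 + 36 - 30\right) \frac{1}{5}}{2} = - \frac{3 \cdot \frac{1}{5}}{2} = \left(- \frac{1}{2}\right) \frac{3}{5} = - \frac{3}{10} \approx -0.3$)
$I{\left(p \right)} = \frac{3}{50} - \frac{p}{5}$ ($I{\left(p \right)} = - \frac{- \frac{3}{10} + p}{5} = \frac{3}{50} - \frac{p}{5}$)
$\left(52 - 69\right) I{\left(1 \right)} + 43 = \left(52 - 69\right) \left(\frac{3}{50} - \frac{1}{5}\right) + 43 = - 17 \left(\frac{3}{50} - \frac{1}{5}\right) + 43 = \left(-17\right) \left(- \frac{7}{50}\right) + 43 = \frac{119}{50} + 43 = \frac{2269}{50}$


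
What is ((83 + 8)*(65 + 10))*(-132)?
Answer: -900900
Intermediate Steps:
((83 + 8)*(65 + 10))*(-132) = (91*75)*(-132) = 6825*(-132) = -900900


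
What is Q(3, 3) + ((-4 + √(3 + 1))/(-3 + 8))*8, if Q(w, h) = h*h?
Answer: 29/5 ≈ 5.8000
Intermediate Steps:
Q(w, h) = h²
Q(3, 3) + ((-4 + √(3 + 1))/(-3 + 8))*8 = 3² + ((-4 + √(3 + 1))/(-3 + 8))*8 = 9 + ((-4 + √4)/5)*8 = 9 + ((-4 + 2)*(⅕))*8 = 9 - 2*⅕*8 = 9 - ⅖*8 = 9 - 16/5 = 29/5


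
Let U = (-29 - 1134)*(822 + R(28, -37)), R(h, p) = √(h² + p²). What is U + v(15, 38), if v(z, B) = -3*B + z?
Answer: -956085 - 1163*√2153 ≈ -1.0100e+6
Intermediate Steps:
v(z, B) = z - 3*B
U = -955986 - 1163*√2153 (U = (-29 - 1134)*(822 + √(28² + (-37)²)) = -1163*(822 + √(784 + 1369)) = -1163*(822 + √2153) = -955986 - 1163*√2153 ≈ -1.0100e+6)
U + v(15, 38) = (-955986 - 1163*√2153) + (15 - 3*38) = (-955986 - 1163*√2153) + (15 - 114) = (-955986 - 1163*√2153) - 99 = -956085 - 1163*√2153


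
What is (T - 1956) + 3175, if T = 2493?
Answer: 3712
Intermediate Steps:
(T - 1956) + 3175 = (2493 - 1956) + 3175 = 537 + 3175 = 3712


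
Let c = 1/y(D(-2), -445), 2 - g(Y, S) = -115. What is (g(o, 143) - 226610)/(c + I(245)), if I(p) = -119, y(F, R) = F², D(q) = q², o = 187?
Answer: 3623888/1903 ≈ 1904.3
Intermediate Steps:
g(Y, S) = 117 (g(Y, S) = 2 - 1*(-115) = 2 + 115 = 117)
c = 1/16 (c = 1/(((-2)²)²) = 1/(4²) = 1/16 ≈ 0.062500)
(g(o, 143) - 226610)/(c + I(245)) = (117 - 226610)/(1/16 - 119) = -226493/(-1903/16) = -226493*(-16/1903) = 3623888/1903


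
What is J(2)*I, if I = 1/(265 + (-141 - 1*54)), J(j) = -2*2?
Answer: -2/35 ≈ -0.057143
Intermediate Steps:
J(j) = -4
I = 1/70 (I = 1/(265 + (-141 - 54)) = 1/(265 - 195) = 1/70 ≈ 0.014286)
J(2)*I = -4*1/70 = -2/35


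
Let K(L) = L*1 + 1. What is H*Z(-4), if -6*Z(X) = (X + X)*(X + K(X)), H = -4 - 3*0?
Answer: 112/3 ≈ 37.333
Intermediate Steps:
K(L) = 1 + L (K(L) = L + 1 = 1 + L)
H = -4 (H = -4 + 0 = -4)
Z(X) = -X*(1 + 2*X)/3 (Z(X) = -(X + X)*(X + (1 + X))/6 = -2*X*(1 + 2*X)/6 = -X*(1 + 2*X)/3)
H*Z(-4) = -(-4)*(-4)*(1 + 2*(-4))/3 = -(-4)*(-4)*(1 - 8)/3 = -(-4)*(-4)*(-7)/3 = -4*(-28/3) = 112/3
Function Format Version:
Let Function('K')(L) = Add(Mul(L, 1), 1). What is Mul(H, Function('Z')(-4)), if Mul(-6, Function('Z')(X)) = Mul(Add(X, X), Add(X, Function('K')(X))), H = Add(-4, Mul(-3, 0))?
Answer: Rational(112, 3) ≈ 37.333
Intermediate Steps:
Function('K')(L) = Add(1, L) (Function('K')(L) = Add(L, 1) = Add(1, L))
H = -4 (H = Add(-4, 0) = -4)
Function('Z')(X) = Mul(Rational(-1, 3), X, Add(1, Mul(2, X))) (Function('Z')(X) = Mul(Rational(-1, 6), Mul(Add(X, X), Add(X, Add(1, X)))) = Mul(Rational(-1, 6), Mul(Mul(2, X), Add(1, Mul(2, X)))) = Mul(Rational(-1, 6), Mul(2, X, Add(1, Mul(2, X)))) = Mul(Rational(-1, 3), X, Add(1, Mul(2, X))))
Mul(H, Function('Z')(-4)) = Mul(-4, Mul(Rational(-1, 3), -4, Add(1, Mul(2, -4)))) = Mul(-4, Mul(Rational(-1, 3), -4, Add(1, -8))) = Mul(-4, Mul(Rational(-1, 3), -4, -7)) = Mul(-4, Rational(-28, 3)) = Rational(112, 3)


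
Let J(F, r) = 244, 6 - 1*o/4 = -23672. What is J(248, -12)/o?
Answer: 61/23678 ≈ 0.0025762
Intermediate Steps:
o = 94712 (o = 24 - 4*(-23672) = 24 + 94688 = 94712)
J(248, -12)/o = 244/94712 = 244*(1/94712) = 61/23678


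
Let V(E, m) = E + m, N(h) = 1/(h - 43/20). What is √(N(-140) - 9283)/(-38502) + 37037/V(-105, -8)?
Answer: -37037/113 - I*√75031287527/109461186 ≈ -327.76 - 0.0025024*I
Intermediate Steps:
N(h) = 1/(-43/20 + h) (N(h) = 1/(h - 43*1/20) = 1/(h - 43/20) = 1/(-43/20 + h))
√(N(-140) - 9283)/(-38502) + 37037/V(-105, -8) = √(20/(-43 + 20*(-140)) - 9283)/(-38502) + 37037/(-105 - 8) = √(20/(-43 - 2800) - 9283)*(-1/38502) + 37037/(-113) = √(20/(-2843) - 9283)*(-1/38502) + 37037*(-1/113) = √(20*(-1/2843) - 9283)*(-1/38502) - 37037/113 = √(-20/2843 - 9283)*(-1/38502) - 37037/113 = √(-26391589/2843)*(-1/38502) - 37037/113 = (I*√75031287527/2843)*(-1/38502) - 37037/113 = -I*√75031287527/109461186 - 37037/113 = -37037/113 - I*√75031287527/109461186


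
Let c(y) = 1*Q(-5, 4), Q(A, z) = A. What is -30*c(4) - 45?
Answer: 105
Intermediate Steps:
c(y) = -5 (c(y) = 1*(-5) = -5)
-30*c(4) - 45 = -30*(-5) - 45 = 150 - 45 = 105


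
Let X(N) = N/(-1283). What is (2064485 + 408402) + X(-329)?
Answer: 3172714350/1283 ≈ 2.4729e+6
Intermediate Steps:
X(N) = -N/1283 (X(N) = N*(-1/1283) = -N/1283)
(2064485 + 408402) + X(-329) = (2064485 + 408402) - 1/1283*(-329) = 2472887 + 329/1283 = 3172714350/1283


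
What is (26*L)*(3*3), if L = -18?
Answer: -4212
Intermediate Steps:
(26*L)*(3*3) = (26*(-18))*(3*3) = -468*9 = -4212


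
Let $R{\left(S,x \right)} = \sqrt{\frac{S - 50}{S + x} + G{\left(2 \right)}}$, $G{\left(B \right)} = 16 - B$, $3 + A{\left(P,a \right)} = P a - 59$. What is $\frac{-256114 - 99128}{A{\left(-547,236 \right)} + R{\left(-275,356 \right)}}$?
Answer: $\frac{3716354946708}{1351141212187} + \frac{3197178 \sqrt{809}}{1351141212187} \approx 2.7506$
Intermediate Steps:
$A{\left(P,a \right)} = -62 + P a$ ($A{\left(P,a \right)} = -3 + \left(P a - 59\right) = -3 + \left(-59 + P a\right) = -62 + P a$)
$R{\left(S,x \right)} = \sqrt{14 + \frac{-50 + S}{S + x}}$ ($R{\left(S,x \right)} = \sqrt{\frac{S - 50}{S + x} + \left(16 - 2\right)} = \sqrt{\frac{-50 + S}{S + x} + \left(16 - 2\right)} = \sqrt{\frac{-50 + S}{S + x} + 14} = \sqrt{14 + \frac{-50 + S}{S + x}}$)
$\frac{-256114 - 99128}{A{\left(-547,236 \right)} + R{\left(-275,356 \right)}} = \frac{-256114 - 99128}{\left(-62 - 129092\right) + \sqrt{\frac{-50 + 14 \cdot 356 + 15 \left(-275\right)}{-275 + 356}}} = - \frac{355242}{\left(-62 - 129092\right) + \sqrt{\frac{-50 + 4984 - 4125}{81}}} = - \frac{355242}{-129154 + \sqrt{\frac{1}{81} \cdot 809}} = - \frac{355242}{-129154 + \sqrt{\frac{809}{81}}} = - \frac{355242}{-129154 + \frac{\sqrt{809}}{9}}$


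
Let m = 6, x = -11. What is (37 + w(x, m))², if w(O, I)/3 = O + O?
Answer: 841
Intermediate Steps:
w(O, I) = 6*O (w(O, I) = 3*(O + O) = 3*(2*O) = 6*O)
(37 + w(x, m))² = (37 + 6*(-11))² = (37 - 66)² = (-29)² = 841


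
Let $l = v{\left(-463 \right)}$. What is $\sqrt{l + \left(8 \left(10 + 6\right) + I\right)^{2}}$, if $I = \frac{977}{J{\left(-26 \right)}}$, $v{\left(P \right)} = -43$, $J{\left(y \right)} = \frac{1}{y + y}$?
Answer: $\sqrt{2568056933} \approx 50676.0$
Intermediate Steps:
$J{\left(y \right)} = \frac{1}{2 y}$
$l = -43$
$I = -50804$ ($I = \frac{977}{\frac{1}{2} \frac{1}{-26}} = \frac{977}{\frac{1}{2} \left(- \frac{1}{26}\right)} = \frac{977}{- \frac{1}{52}} = 977 \left(-52\right) = -50804$)
$\sqrt{l + \left(8 \left(10 + 6\right) + I\right)^{2}} = \sqrt{-43 + \left(8 \left(10 + 6\right) - 50804\right)^{2}} = \sqrt{-43 + \left(8 \cdot 16 - 50804\right)^{2}} = \sqrt{-43 + \left(128 - 50804\right)^{2}} = \sqrt{-43 + \left(-50676\right)^{2}} = \sqrt{-43 + 2568056976} = \sqrt{2568056933}$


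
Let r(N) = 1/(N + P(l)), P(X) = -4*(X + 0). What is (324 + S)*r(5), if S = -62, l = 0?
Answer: 262/5 ≈ 52.400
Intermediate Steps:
P(X) = -4*X
r(N) = 1/N (r(N) = 1/(N - 4*0) = 1/(N + 0) = 1/N)
(324 + S)*r(5) = (324 - 62)/5 = 262*(⅕) = 262/5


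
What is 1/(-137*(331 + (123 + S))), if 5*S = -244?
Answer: -5/277562 ≈ -1.8014e-5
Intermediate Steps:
S = -244/5 (S = (1/5)*(-244) = -244/5 ≈ -48.800)
1/(-137*(331 + (123 + S))) = 1/(-137*(331 + (123 - 244/5))) = 1/(-137*(331 + 371/5)) = 1/(-137*2026/5) = 1/(-277562/5) = -5/277562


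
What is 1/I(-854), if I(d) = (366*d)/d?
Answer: 1/366 ≈ 0.0027322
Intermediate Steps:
I(d) = 366
1/I(-854) = 1/366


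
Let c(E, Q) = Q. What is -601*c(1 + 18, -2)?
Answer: 1202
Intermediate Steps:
-601*c(1 + 18, -2) = -601*(-2) = 1202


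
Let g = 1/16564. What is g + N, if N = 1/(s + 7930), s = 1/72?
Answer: 1763569/9457398004 ≈ 0.00018647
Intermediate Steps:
g = 1/16564 ≈ 6.0372e-5
s = 1/72 ≈ 0.013889
N = 72/570961 (N = 1/(1/72 + 7930) = 1/(570961/72) = 72/570961 ≈ 0.00012610)
g + N = 1/16564 + 72/570961 = 1763569/9457398004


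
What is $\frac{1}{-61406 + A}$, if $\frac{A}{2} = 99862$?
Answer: $\frac{1}{138318} \approx 7.2297 \cdot 10^{-6}$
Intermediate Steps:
$A = 199724$ ($A = 2 \cdot 99862 = 199724$)
$\frac{1}{-61406 + A} = \frac{1}{-61406 + 199724} = \frac{1}{138318}$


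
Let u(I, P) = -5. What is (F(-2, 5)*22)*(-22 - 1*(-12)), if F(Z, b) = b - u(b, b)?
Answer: -2200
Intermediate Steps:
F(Z, b) = 5 + b (F(Z, b) = b - 1*(-5) = b + 5 = 5 + b)
(F(-2, 5)*22)*(-22 - 1*(-12)) = ((5 + 5)*22)*(-22 - 1*(-12)) = (10*22)*(-22 + 12) = 220*(-10) = -2200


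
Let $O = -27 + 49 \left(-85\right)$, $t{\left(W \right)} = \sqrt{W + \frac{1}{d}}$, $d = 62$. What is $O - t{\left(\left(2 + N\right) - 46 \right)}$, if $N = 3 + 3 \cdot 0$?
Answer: $-4192 - \frac{11 i \sqrt{1302}}{62} \approx -4192.0 - 6.4019 i$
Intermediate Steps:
$N = 3$ ($N = 3 + 0 = 3$)
$t{\left(W \right)} = \sqrt{\frac{1}{62} + W}$ ($t{\left(W \right)} = \sqrt{W + \frac{1}{62}} = \sqrt{\frac{1}{62} + W}$)
$O = -4192$ ($O = -27 - 4165 = -4192$)
$O - t{\left(\left(2 + N\right) - 46 \right)} = -4192 - \frac{\sqrt{62 + 3844 \left(\left(2 + 3\right) - 46\right)}}{62} = -4192 - \frac{\sqrt{62 + 3844 \left(5 - 46\right)}}{62} = -4192 - \frac{\sqrt{62 + 3844 \left(-41\right)}}{62} = -4192 - \frac{\sqrt{62 - 157604}}{62} = -4192 - \frac{\sqrt{-157542}}{62} = -4192 - \frac{11 i \sqrt{1302}}{62}$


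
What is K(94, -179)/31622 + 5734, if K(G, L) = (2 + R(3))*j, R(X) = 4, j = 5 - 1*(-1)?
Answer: 90660292/15811 ≈ 5734.0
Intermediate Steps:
j = 6 (j = 5 + 1 = 6)
K(G, L) = 36 (K(G, L) = (2 + 4)*6 = 6*6 = 36)
K(94, -179)/31622 + 5734 = 36/31622 + 5734 = 36*(1/31622) + 5734 = 18/15811 + 5734 = 90660292/15811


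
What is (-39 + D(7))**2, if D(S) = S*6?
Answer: 9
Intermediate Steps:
D(S) = 6*S
(-39 + D(7))**2 = (-39 + 6*7)**2 = (-39 + 42)**2 = 3**2 = 9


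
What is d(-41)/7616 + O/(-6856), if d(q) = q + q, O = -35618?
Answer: 16919031/3263456 ≈ 5.1844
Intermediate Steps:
d(q) = 2*q
d(-41)/7616 + O/(-6856) = (2*(-41))/7616 - 35618/(-6856) = -82*1/7616 - 35618*(-1/6856) = -41/3808 + 17809/3428 = 16919031/3263456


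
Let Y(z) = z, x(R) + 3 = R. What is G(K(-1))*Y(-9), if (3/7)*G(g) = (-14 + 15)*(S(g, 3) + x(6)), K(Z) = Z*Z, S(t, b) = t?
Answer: -84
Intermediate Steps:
x(R) = -3 + R
K(Z) = Z²
G(g) = 7 + 7*g/3 (G(g) = 7*((-14 + 15)*(g + (-3 + 6)))/3 = 7*(1*(g + 3))/3 = 7*(1*(3 + g))/3 = 7*(3 + g)/3 = 7 + 7*g/3)
G(K(-1))*Y(-9) = (7 + (7/3)*(-1)²)*(-9) = (7 + (7/3)*1)*(-9) = (7 + 7/3)*(-9) = (28/3)*(-9) = -84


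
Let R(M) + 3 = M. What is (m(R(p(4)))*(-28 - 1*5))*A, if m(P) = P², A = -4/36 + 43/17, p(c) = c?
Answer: -4070/51 ≈ -79.804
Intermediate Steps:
R(M) = -3 + M
A = 370/153 (A = -4*1/36 + 43*(1/17) = -⅑ + 43/17 = 370/153 ≈ 2.4183)
(m(R(p(4)))*(-28 - 1*5))*A = ((-3 + 4)²*(-28 - 1*5))*(370/153) = (1²*(-28 - 5))*(370/153) = (1*(-33))*(370/153) = -33*370/153 = -4070/51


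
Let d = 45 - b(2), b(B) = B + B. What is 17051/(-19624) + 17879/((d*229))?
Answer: 190765657/184249736 ≈ 1.0354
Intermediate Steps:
b(B) = 2*B
d = 41 (d = 45 - 2*2 = 45 - 1*4 = 45 - 4 = 41)
17051/(-19624) + 17879/((d*229)) = 17051/(-19624) + 17879/((41*229)) = 17051*(-1/19624) + 17879/9389 = -17051/19624 + 17879*(1/9389) = -17051/19624 + 17879/9389 = 190765657/184249736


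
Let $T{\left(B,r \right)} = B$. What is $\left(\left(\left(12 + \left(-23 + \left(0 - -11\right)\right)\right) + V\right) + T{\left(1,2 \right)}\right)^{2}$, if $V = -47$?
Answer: $2116$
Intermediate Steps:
$\left(\left(\left(12 + \left(-23 + \left(0 - -11\right)\right)\right) + V\right) + T{\left(1,2 \right)}\right)^{2} = \left(\left(\left(12 + \left(-23 + \left(0 - -11\right)\right)\right) - 47\right) + 1\right)^{2} = \left(\left(\left(12 + \left(-23 + \left(0 + 11\right)\right)\right) - 47\right) + 1\right)^{2} = \left(\left(\left(12 + \left(-23 + 11\right)\right) - 47\right) + 1\right)^{2} = \left(\left(\left(12 - 12\right) - 47\right) + 1\right)^{2} = \left(\left(0 - 47\right) + 1\right)^{2} = \left(-47 + 1\right)^{2} = \left(-46\right)^{2} = 2116$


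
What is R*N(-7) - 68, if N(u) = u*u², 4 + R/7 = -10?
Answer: 33546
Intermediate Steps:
R = -98 (R = -28 + 7*(-10) = -28 - 70 = -98)
N(u) = u³
R*N(-7) - 68 = -98*(-7)³ - 68 = -98*(-343) - 68 = 33614 - 68 = 33546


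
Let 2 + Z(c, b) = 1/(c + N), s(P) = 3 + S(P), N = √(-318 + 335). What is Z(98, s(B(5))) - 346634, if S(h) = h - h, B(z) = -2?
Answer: -3323199234/9587 - √17/9587 ≈ -3.4664e+5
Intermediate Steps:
N = √17 ≈ 4.1231
S(h) = 0
s(P) = 3 (s(P) = 3 + 0 = 3)
Z(c, b) = -2 + 1/(c + √17)
Z(98, s(B(5))) - 346634 = (1 - 2*98 - 2*√17)/(98 + √17) - 346634 = (1 - 196 - 2*√17)/(98 + √17) - 346634 = (-195 - 2*√17)/(98 + √17) - 346634 = -346634 + (-195 - 2*√17)/(98 + √17)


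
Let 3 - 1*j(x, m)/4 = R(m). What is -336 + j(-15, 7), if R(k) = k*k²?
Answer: -1696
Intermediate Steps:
R(k) = k³
j(x, m) = 12 - 4*m³
-336 + j(-15, 7) = -336 + (12 - 4*7³) = -336 + (12 - 4*343) = -336 + (12 - 1372) = -336 - 1360 = -1696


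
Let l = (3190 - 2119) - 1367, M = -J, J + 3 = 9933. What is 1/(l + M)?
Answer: -1/10226 ≈ -9.7790e-5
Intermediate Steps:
J = 9930 (J = -3 + 9933 = 9930)
M = -9930 (M = -1*9930 = -9930)
l = -296 (l = 1071 - 1367 = -296)
1/(l + M) = 1/(-296 - 9930) = 1/(-10226) = -1/10226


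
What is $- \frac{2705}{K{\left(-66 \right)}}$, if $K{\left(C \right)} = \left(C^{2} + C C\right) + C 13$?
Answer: $- \frac{2705}{7854} \approx -0.34441$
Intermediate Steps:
$K{\left(C \right)} = 2 C^{2} + 13 C$ ($K{\left(C \right)} = \left(C^{2} + C^{2}\right) + 13 C = 2 C^{2} + 13 C$)
$- \frac{2705}{K{\left(-66 \right)}} = - \frac{2705}{\left(-66\right) \left(13 + 2 \left(-66\right)\right)} = - \frac{2705}{\left(-66\right) \left(13 - 132\right)} = - \frac{2705}{\left(-66\right) \left(-119\right)} = - \frac{2705}{7854}$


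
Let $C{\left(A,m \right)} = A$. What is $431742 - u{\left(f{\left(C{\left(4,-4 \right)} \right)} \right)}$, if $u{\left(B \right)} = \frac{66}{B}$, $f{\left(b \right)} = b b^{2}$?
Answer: $\frac{13815711}{32} \approx 4.3174 \cdot 10^{5}$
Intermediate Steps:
$f{\left(b \right)} = b^{3}$
$431742 - u{\left(f{\left(C{\left(4,-4 \right)} \right)} \right)} = 431742 - \frac{66}{4^{3}} = 431742 - \frac{66}{64} = 431742 - 66 \cdot \frac{1}{64} = 431742 - \frac{33}{32} = \frac{13815711}{32}$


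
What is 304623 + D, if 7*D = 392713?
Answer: 2525074/7 ≈ 3.6073e+5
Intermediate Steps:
D = 392713/7 (D = (⅐)*392713 = 392713/7 ≈ 56102.)
304623 + D = 304623 + 392713/7 = 2525074/7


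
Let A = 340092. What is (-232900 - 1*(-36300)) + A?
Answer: 143492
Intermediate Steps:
(-232900 - 1*(-36300)) + A = (-232900 - 1*(-36300)) + 340092 = (-232900 + 36300) + 340092 = -196600 + 340092 = 143492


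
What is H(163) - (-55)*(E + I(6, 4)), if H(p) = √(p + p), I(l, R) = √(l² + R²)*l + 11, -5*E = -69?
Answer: 1364 + √326 + 660*√13 ≈ 3761.7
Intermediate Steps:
E = 69/5 (E = -⅕*(-69) = 69/5 ≈ 13.800)
I(l, R) = 11 + l*√(R² + l²) (I(l, R) = √(R² + l²)*l + 11 = l*√(R² + l²) + 11 = 11 + l*√(R² + l²))
H(p) = √2*√p (H(p) = √(2*p) = √2*√p)
H(163) - (-55)*(E + I(6, 4)) = √2*√163 - (-55)*(69/5 + (11 + 6*√(4² + 6²))) = √326 - (-55)*(69/5 + (11 + 6*√(16 + 36))) = √326 - (-55)*(69/5 + (11 + 6*√52)) = √326 - (-55)*(69/5 + (11 + 6*(2*√13))) = √326 - (-55)*(69/5 + (11 + 12*√13)) = √326 - (-55)*(124/5 + 12*√13) = √326 - (-1364 - 660*√13) = √326 + (1364 + 660*√13) = 1364 + √326 + 660*√13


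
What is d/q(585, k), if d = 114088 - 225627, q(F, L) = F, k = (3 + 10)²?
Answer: -111539/585 ≈ -190.67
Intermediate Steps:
k = 169 (k = 13² = 169)
d = -111539
d/q(585, k) = -111539/585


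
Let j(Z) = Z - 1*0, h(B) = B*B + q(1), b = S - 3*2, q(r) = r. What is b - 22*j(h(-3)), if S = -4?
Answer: -230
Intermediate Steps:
b = -10 (b = -4 - 3*2 = -4 - 6 = -10)
h(B) = 1 + B² (h(B) = B*B + 1 = B² + 1 = 1 + B²)
j(Z) = Z (j(Z) = Z + 0 = Z)
b - 22*j(h(-3)) = -10 - 22*(1 + (-3)²) = -10 - 22*(1 + 9) = -10 - 22*10 = -10 - 220 = -230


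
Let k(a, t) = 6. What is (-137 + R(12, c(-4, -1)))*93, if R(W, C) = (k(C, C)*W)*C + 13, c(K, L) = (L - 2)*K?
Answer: 68820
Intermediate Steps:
c(K, L) = K*(-2 + L) (c(K, L) = (-2 + L)*K = K*(-2 + L))
R(W, C) = 13 + 6*C*W (R(W, C) = (6*W)*C + 13 = 6*C*W + 13 = 13 + 6*C*W)
(-137 + R(12, c(-4, -1)))*93 = (-137 + (13 + 6*(-4*(-2 - 1))*12))*93 = (-137 + (13 + 6*(-4*(-3))*12))*93 = (-137 + (13 + 6*12*12))*93 = (-137 + (13 + 864))*93 = (-137 + 877)*93 = 740*93 = 68820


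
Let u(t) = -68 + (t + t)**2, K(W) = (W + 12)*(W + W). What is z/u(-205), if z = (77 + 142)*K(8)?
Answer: 2190/5251 ≈ 0.41706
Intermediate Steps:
K(W) = 2*W*(12 + W) (K(W) = (12 + W)*(2*W) = 2*W*(12 + W))
u(t) = -68 + 4*t**2 (u(t) = -68 + (2*t)**2 = -68 + 4*t**2)
z = 70080 (z = (77 + 142)*(2*8*(12 + 8)) = 219*(2*8*20) = 219*320 = 70080)
z/u(-205) = 70080/(-68 + 4*(-205)**2) = 70080/(-68 + 4*42025) = 70080/(-68 + 168100) = 70080/168032 = 70080*(1/168032) = 2190/5251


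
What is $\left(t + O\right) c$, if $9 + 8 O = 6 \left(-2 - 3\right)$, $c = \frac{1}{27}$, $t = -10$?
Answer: $- \frac{119}{216} \approx -0.55093$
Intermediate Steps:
$c = \frac{1}{27} \approx 0.037037$
$O = - \frac{39}{8}$ ($O = - \frac{9}{8} + \frac{6 \left(-2 - 3\right)}{8} = - \frac{9}{8} + \frac{6 \left(-5\right)}{8} = - \frac{9}{8} + \frac{1}{8} \left(-30\right) = - \frac{9}{8} - \frac{15}{4} = - \frac{39}{8} \approx -4.875$)
$\left(t + O\right) c = \left(-10 - \frac{39}{8}\right) \frac{1}{27} = \left(- \frac{119}{8}\right) \frac{1}{27} = - \frac{119}{216}$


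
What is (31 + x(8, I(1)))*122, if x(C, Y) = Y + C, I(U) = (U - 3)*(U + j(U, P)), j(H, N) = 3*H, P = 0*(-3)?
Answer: 3782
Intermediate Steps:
P = 0
I(U) = 4*U*(-3 + U) (I(U) = (U - 3)*(U + 3*U) = (-3 + U)*(4*U) = 4*U*(-3 + U))
x(C, Y) = C + Y
(31 + x(8, I(1)))*122 = (31 + (8 + 4*1*(-3 + 1)))*122 = (31 + (8 + 4*1*(-2)))*122 = (31 + (8 - 8))*122 = (31 + 0)*122 = 31*122 = 3782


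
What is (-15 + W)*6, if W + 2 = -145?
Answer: -972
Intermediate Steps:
W = -147 (W = -2 - 145 = -147)
(-15 + W)*6 = (-15 - 147)*6 = -162*6 = -972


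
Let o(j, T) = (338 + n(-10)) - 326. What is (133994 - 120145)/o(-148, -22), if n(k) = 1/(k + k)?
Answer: 276980/239 ≈ 1158.9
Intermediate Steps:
n(k) = 1/(2*k)
o(j, T) = 239/20 (o(j, T) = (338 + (1/2)/(-10)) - 326 = (338 + (1/2)*(-1/10)) - 326 = (338 - 1/20) - 326 = 6759/20 - 326 = 239/20)
(133994 - 120145)/o(-148, -22) = (133994 - 120145)/(239/20) = 13849*(20/239) = 276980/239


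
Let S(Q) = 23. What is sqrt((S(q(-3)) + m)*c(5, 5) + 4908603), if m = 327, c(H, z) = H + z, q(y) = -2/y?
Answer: 7*sqrt(100247) ≈ 2216.3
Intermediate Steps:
sqrt((S(q(-3)) + m)*c(5, 5) + 4908603) = sqrt((23 + 327)*(5 + 5) + 4908603) = sqrt(350*10 + 4908603) = sqrt(3500 + 4908603) = sqrt(4912103) = 7*sqrt(100247)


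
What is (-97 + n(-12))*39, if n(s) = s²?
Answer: 1833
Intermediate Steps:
(-97 + n(-12))*39 = (-97 + (-12)²)*39 = (-97 + 144)*39 = 47*39 = 1833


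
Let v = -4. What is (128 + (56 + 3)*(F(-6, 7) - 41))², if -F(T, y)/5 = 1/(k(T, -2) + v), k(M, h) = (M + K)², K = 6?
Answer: 78659161/16 ≈ 4.9162e+6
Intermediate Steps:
k(M, h) = (6 + M)² (k(M, h) = (M + 6)² = (6 + M)²)
F(T, y) = -5/(-4 + (6 + T)²) (F(T, y) = -5/((6 + T)² - 4) = -5/(-4 + (6 + T)²))
(128 + (56 + 3)*(F(-6, 7) - 41))² = (128 + (56 + 3)*(-5/(-4 + (6 - 6)²) - 41))² = (128 + 59*(-5/(-4 + 0²) - 41))² = (128 + 59*(-5/(-4 + 0) - 41))² = (128 + 59*(-5/(-4) - 41))² = (128 + 59*(-5*(-¼) - 41))² = (128 + 59*(5/4 - 41))² = (128 + 59*(-159/4))² = (128 - 9381/4)² = (-8869/4)² = 78659161/16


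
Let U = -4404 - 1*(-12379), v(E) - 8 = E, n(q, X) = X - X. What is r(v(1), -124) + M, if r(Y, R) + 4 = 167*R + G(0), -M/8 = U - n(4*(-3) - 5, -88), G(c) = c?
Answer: -84512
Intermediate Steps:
n(q, X) = 0
v(E) = 8 + E
U = 7975 (U = -4404 + 12379 = 7975)
M = -63800 (M = -8*(7975 - 1*0) = -8*(7975 + 0) = -8*7975 = -63800)
r(Y, R) = -4 + 167*R (r(Y, R) = -4 + (167*R + 0) = -4 + 167*R)
r(v(1), -124) + M = (-4 + 167*(-124)) - 63800 = (-4 - 20708) - 63800 = -20712 - 63800 = -84512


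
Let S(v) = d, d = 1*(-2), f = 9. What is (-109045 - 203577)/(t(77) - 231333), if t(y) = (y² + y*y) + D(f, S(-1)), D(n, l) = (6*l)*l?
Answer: 312622/219451 ≈ 1.4246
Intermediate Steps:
d = -2
S(v) = -2
D(n, l) = 6*l²
t(y) = 24 + 2*y² (t(y) = (y² + y*y) + 6*(-2)² = (y² + y²) + 6*4 = 2*y² + 24 = 24 + 2*y²)
(-109045 - 203577)/(t(77) - 231333) = (-109045 - 203577)/((24 + 2*77²) - 231333) = -312622/((24 + 2*5929) - 231333) = -312622/((24 + 11858) - 231333) = -312622/(11882 - 231333) = -312622/(-219451) = -312622*(-1/219451) = 312622/219451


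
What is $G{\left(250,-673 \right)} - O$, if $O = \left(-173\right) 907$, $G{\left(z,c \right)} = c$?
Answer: $156238$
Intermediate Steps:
$O = -156911$
$G{\left(250,-673 \right)} - O = -673 - -156911 = -673 + 156911 = 156238$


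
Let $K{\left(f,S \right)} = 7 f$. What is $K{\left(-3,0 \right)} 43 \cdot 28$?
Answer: $-25284$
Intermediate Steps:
$K{\left(-3,0 \right)} 43 \cdot 28 = 7 \left(-3\right) 43 \cdot 28 = \left(-21\right) 43 \cdot 28 = \left(-903\right) 28 = -25284$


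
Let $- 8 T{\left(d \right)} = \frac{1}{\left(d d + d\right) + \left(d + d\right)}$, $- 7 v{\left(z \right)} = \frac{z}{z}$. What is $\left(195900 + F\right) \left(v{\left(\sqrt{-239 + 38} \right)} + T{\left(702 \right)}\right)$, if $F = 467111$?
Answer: $- \frac{2625050833157}{27714960} \approx -94716.0$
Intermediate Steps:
$v{\left(z \right)} = - \frac{1}{7}$ ($v{\left(z \right)} = - \frac{z \frac{1}{z}}{7} = \left(- \frac{1}{7}\right) 1 = - \frac{1}{7}$)
$T{\left(d \right)} = - \frac{1}{8 \left(d^{2} + 3 d\right)}$ ($T{\left(d \right)} = - \frac{1}{8 \left(\left(d d + d\right) + \left(d + d\right)\right)} = - \frac{1}{8 \left(\left(d^{2} + d\right) + 2 d\right)} = - \frac{1}{8 \left(\left(d + d^{2}\right) + 2 d\right)} = - \frac{1}{8 \left(d^{2} + 3 d\right)}$)
$\left(195900 + F\right) \left(v{\left(\sqrt{-239 + 38} \right)} + T{\left(702 \right)}\right) = \left(195900 + 467111\right) \left(- \frac{1}{7} - \frac{1}{8 \cdot 702 \left(3 + 702\right)}\right) = 663011 \left(- \frac{1}{7} - \frac{1}{5616 \cdot 705}\right) = 663011 \left(- \frac{1}{7} - \frac{1}{5616} \cdot \frac{1}{705}\right) = 663011 \left(- \frac{1}{7} - \frac{1}{3959280}\right) = 663011 \left(- \frac{3959287}{27714960}\right) = - \frac{2625050833157}{27714960}$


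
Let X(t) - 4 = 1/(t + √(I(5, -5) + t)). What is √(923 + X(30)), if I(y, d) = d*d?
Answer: √(27811 + 927*√55)/√(30 + √55) ≈ 30.447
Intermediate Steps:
I(y, d) = d²
X(t) = 4 + 1/(t + √(25 + t)) (X(t) = 4 + 1/(t + √((-5)² + t)) = 4 + 1/(t + √(25 + t)))
√(923 + X(30)) = √(923 + (1 + 4*30 + 4*√(25 + 30))/(30 + √(25 + 30))) = √(923 + (1 + 120 + 4*√55)/(30 + √55)) = √(923 + (121 + 4*√55)/(30 + √55))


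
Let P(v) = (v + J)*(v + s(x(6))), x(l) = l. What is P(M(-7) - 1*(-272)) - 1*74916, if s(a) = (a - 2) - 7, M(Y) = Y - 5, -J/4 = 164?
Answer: -176688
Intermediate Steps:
J = -656 (J = -4*164 = -656)
M(Y) = -5 + Y
s(a) = -9 + a (s(a) = (-2 + a) - 7 = -9 + a)
P(v) = (-656 + v)*(-3 + v) (P(v) = (v - 656)*(v + (-9 + 6)) = (-656 + v)*(v - 3) = (-656 + v)*(-3 + v))
P(M(-7) - 1*(-272)) - 1*74916 = (1968 + ((-5 - 7) - 1*(-272))**2 - 659*((-5 - 7) - 1*(-272))) - 1*74916 = (1968 + (-12 + 272)**2 - 659*(-12 + 272)) - 74916 = (1968 + 260**2 - 659*260) - 74916 = (1968 + 67600 - 171340) - 74916 = -101772 - 74916 = -176688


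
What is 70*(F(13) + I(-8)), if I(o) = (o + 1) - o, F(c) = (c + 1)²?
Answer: 13790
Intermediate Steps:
F(c) = (1 + c)²
I(o) = 1 (I(o) = (1 + o) - o = 1)
70*(F(13) + I(-8)) = 70*((1 + 13)² + 1) = 70*(14² + 1) = 70*(196 + 1) = 70*197 = 13790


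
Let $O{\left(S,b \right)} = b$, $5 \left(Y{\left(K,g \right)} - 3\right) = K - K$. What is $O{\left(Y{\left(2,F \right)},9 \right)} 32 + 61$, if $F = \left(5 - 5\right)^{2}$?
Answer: $349$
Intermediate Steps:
$F = 0$ ($F = 0^{2} = 0$)
$Y{\left(K,g \right)} = 3$ ($Y{\left(K,g \right)} = 3 + \frac{K - K}{5} = 3 + \frac{1}{5} \cdot 0 = 3 + 0 = 3$)
$O{\left(Y{\left(2,F \right)},9 \right)} 32 + 61 = 9 \cdot 32 + 61 = 288 + 61 = 349$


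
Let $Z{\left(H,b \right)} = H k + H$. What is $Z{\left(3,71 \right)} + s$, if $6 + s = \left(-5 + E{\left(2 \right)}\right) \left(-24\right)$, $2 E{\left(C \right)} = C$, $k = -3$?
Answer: $84$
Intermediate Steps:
$E{\left(C \right)} = \frac{C}{2}$
$Z{\left(H,b \right)} = - 2 H$ ($Z{\left(H,b \right)} = H \left(-3\right) + H = - 3 H + H = - 2 H$)
$s = 90$ ($s = -6 + \left(-5 + \frac{1}{2} \cdot 2\right) \left(-24\right) = -6 + \left(-5 + 1\right) \left(-24\right) = -6 - -96 = -6 + 96 = 90$)
$Z{\left(3,71 \right)} + s = \left(-2\right) 3 + 90 = -6 + 90 = 84$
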